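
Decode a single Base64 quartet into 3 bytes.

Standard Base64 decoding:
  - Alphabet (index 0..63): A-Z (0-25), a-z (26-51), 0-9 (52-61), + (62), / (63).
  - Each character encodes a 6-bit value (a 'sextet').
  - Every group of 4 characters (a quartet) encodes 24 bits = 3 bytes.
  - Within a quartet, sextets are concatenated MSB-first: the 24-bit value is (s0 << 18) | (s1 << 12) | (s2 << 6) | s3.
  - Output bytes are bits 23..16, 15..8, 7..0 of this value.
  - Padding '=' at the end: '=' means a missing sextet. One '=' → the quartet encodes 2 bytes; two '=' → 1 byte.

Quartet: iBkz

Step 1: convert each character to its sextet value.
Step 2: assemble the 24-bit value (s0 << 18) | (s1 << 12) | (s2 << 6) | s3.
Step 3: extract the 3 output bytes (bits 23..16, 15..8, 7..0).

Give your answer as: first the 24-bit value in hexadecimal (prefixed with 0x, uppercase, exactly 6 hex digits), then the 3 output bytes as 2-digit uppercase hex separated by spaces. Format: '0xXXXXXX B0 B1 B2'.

Answer: 0x881933 88 19 33

Derivation:
Sextets: i=34, B=1, k=36, z=51
24-bit: (34<<18) | (1<<12) | (36<<6) | 51
      = 0x880000 | 0x001000 | 0x000900 | 0x000033
      = 0x881933
Bytes: (v>>16)&0xFF=88, (v>>8)&0xFF=19, v&0xFF=33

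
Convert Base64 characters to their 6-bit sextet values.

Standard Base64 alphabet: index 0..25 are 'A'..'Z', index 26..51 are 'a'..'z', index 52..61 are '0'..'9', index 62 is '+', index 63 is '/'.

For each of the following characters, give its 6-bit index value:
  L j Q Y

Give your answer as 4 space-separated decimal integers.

'L': A..Z range, ord('L') − ord('A') = 11
'j': a..z range, 26 + ord('j') − ord('a') = 35
'Q': A..Z range, ord('Q') − ord('A') = 16
'Y': A..Z range, ord('Y') − ord('A') = 24

Answer: 11 35 16 24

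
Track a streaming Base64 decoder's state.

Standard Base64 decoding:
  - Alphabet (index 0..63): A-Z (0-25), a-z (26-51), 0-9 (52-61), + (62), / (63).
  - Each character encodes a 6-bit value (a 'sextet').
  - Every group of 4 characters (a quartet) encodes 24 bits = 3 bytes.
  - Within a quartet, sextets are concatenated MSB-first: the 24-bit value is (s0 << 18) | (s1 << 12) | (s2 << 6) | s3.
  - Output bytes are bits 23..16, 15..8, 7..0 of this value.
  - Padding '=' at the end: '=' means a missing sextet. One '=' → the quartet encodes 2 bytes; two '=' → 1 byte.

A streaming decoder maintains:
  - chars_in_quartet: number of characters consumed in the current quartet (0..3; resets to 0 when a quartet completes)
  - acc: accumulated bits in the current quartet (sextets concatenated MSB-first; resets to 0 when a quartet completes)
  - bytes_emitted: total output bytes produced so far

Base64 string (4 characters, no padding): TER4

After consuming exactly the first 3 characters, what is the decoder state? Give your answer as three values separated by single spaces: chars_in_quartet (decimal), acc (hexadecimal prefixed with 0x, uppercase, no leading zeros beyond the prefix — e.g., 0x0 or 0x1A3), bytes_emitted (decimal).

After char 0 ('T'=19): chars_in_quartet=1 acc=0x13 bytes_emitted=0
After char 1 ('E'=4): chars_in_quartet=2 acc=0x4C4 bytes_emitted=0
After char 2 ('R'=17): chars_in_quartet=3 acc=0x13111 bytes_emitted=0

Answer: 3 0x13111 0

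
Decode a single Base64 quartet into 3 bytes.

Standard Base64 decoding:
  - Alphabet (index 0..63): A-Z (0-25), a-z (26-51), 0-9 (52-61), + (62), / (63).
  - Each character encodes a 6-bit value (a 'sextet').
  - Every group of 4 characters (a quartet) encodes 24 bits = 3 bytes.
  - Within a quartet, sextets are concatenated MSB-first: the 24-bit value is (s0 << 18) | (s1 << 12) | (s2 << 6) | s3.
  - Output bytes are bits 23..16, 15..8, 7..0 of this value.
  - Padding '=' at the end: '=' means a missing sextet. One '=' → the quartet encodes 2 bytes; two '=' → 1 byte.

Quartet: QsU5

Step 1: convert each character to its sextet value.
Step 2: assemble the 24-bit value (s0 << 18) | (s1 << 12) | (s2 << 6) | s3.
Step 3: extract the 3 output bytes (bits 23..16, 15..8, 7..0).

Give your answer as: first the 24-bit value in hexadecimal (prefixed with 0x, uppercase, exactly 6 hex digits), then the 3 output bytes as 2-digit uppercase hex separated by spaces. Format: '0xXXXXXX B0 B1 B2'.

Answer: 0x42C539 42 C5 39

Derivation:
Sextets: Q=16, s=44, U=20, 5=57
24-bit: (16<<18) | (44<<12) | (20<<6) | 57
      = 0x400000 | 0x02C000 | 0x000500 | 0x000039
      = 0x42C539
Bytes: (v>>16)&0xFF=42, (v>>8)&0xFF=C5, v&0xFF=39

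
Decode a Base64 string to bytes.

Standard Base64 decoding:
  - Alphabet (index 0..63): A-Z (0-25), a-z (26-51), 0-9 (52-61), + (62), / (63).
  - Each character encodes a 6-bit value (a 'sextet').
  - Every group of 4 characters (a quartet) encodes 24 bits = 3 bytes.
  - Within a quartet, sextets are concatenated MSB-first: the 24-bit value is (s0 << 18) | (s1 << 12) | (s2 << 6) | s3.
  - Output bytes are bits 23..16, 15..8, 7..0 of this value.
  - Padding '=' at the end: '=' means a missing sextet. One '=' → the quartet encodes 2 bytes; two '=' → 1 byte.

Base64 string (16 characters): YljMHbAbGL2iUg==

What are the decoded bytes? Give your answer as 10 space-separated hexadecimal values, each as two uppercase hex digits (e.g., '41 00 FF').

After char 0 ('Y'=24): chars_in_quartet=1 acc=0x18 bytes_emitted=0
After char 1 ('l'=37): chars_in_quartet=2 acc=0x625 bytes_emitted=0
After char 2 ('j'=35): chars_in_quartet=3 acc=0x18963 bytes_emitted=0
After char 3 ('M'=12): chars_in_quartet=4 acc=0x6258CC -> emit 62 58 CC, reset; bytes_emitted=3
After char 4 ('H'=7): chars_in_quartet=1 acc=0x7 bytes_emitted=3
After char 5 ('b'=27): chars_in_quartet=2 acc=0x1DB bytes_emitted=3
After char 6 ('A'=0): chars_in_quartet=3 acc=0x76C0 bytes_emitted=3
After char 7 ('b'=27): chars_in_quartet=4 acc=0x1DB01B -> emit 1D B0 1B, reset; bytes_emitted=6
After char 8 ('G'=6): chars_in_quartet=1 acc=0x6 bytes_emitted=6
After char 9 ('L'=11): chars_in_quartet=2 acc=0x18B bytes_emitted=6
After char 10 ('2'=54): chars_in_quartet=3 acc=0x62F6 bytes_emitted=6
After char 11 ('i'=34): chars_in_quartet=4 acc=0x18BDA2 -> emit 18 BD A2, reset; bytes_emitted=9
After char 12 ('U'=20): chars_in_quartet=1 acc=0x14 bytes_emitted=9
After char 13 ('g'=32): chars_in_quartet=2 acc=0x520 bytes_emitted=9
Padding '==': partial quartet acc=0x520 -> emit 52; bytes_emitted=10

Answer: 62 58 CC 1D B0 1B 18 BD A2 52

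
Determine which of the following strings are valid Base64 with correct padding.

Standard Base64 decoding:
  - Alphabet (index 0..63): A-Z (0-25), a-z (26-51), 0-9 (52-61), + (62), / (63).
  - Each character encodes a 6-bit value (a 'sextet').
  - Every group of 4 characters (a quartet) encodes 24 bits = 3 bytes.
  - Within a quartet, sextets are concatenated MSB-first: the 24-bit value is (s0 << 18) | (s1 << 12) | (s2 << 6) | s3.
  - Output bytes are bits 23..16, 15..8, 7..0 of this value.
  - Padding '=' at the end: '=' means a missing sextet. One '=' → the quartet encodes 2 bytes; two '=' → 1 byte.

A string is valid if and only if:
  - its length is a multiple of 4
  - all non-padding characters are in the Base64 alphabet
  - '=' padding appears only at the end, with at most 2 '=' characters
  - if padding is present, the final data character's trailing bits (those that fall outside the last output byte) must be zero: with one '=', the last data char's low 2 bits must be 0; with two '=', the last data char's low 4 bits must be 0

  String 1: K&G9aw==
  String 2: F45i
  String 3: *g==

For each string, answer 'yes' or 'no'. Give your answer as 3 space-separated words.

Answer: no yes no

Derivation:
String 1: 'K&G9aw==' → invalid (bad char(s): ['&'])
String 2: 'F45i' → valid
String 3: '*g==' → invalid (bad char(s): ['*'])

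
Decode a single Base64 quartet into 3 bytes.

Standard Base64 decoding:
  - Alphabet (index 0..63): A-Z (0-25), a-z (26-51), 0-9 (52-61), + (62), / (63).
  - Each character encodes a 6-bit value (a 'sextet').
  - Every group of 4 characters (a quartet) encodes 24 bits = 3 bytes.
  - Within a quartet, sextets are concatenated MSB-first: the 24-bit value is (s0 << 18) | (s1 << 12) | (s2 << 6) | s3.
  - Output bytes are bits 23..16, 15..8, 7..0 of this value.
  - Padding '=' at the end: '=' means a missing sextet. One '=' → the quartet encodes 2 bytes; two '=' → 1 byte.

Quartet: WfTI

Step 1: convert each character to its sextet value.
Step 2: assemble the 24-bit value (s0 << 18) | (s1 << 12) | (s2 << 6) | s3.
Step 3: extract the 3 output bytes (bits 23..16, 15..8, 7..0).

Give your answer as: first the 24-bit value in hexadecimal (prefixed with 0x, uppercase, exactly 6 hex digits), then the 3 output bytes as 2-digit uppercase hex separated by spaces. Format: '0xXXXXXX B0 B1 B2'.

Sextets: W=22, f=31, T=19, I=8
24-bit: (22<<18) | (31<<12) | (19<<6) | 8
      = 0x580000 | 0x01F000 | 0x0004C0 | 0x000008
      = 0x59F4C8
Bytes: (v>>16)&0xFF=59, (v>>8)&0xFF=F4, v&0xFF=C8

Answer: 0x59F4C8 59 F4 C8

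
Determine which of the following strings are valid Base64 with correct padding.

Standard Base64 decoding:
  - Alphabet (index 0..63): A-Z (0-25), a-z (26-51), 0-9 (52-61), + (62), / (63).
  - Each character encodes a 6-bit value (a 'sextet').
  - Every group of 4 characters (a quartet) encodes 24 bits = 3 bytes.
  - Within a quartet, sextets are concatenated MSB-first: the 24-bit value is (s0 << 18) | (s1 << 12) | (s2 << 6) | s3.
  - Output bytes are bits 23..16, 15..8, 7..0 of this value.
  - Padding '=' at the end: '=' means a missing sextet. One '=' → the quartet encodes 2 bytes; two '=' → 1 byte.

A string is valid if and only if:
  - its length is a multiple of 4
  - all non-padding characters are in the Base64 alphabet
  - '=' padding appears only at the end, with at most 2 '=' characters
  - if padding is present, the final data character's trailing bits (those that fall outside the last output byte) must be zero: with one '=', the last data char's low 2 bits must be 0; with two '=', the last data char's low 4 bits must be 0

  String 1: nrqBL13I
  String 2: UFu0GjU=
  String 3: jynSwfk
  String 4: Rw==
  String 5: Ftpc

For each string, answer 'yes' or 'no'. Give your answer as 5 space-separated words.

Answer: yes yes no yes yes

Derivation:
String 1: 'nrqBL13I' → valid
String 2: 'UFu0GjU=' → valid
String 3: 'jynSwfk' → invalid (len=7 not mult of 4)
String 4: 'Rw==' → valid
String 5: 'Ftpc' → valid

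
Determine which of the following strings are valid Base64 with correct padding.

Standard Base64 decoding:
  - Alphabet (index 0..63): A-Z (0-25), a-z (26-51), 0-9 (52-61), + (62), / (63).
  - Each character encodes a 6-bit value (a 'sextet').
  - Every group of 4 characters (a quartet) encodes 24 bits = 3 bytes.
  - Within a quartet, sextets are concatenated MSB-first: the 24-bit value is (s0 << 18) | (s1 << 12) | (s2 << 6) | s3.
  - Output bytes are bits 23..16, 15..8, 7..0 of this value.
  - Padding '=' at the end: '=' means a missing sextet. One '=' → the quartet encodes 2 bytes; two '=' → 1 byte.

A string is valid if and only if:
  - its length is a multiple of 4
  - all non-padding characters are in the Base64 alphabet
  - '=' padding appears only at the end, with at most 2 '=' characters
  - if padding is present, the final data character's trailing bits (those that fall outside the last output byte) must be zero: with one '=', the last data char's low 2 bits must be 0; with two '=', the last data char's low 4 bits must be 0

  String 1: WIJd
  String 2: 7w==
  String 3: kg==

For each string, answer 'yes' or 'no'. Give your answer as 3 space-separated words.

Answer: yes yes yes

Derivation:
String 1: 'WIJd' → valid
String 2: '7w==' → valid
String 3: 'kg==' → valid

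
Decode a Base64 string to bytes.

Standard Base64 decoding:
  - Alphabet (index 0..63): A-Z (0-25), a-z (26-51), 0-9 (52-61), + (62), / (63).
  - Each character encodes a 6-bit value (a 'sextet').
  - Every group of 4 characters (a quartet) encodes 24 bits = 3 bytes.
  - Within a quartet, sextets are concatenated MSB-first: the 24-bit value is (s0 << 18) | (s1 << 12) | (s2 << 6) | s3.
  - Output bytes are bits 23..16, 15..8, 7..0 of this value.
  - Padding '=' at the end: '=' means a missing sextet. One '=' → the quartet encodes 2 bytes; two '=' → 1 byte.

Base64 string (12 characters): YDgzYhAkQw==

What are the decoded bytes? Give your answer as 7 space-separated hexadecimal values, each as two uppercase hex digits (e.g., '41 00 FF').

Answer: 60 38 33 62 10 24 43

Derivation:
After char 0 ('Y'=24): chars_in_quartet=1 acc=0x18 bytes_emitted=0
After char 1 ('D'=3): chars_in_quartet=2 acc=0x603 bytes_emitted=0
After char 2 ('g'=32): chars_in_quartet=3 acc=0x180E0 bytes_emitted=0
After char 3 ('z'=51): chars_in_quartet=4 acc=0x603833 -> emit 60 38 33, reset; bytes_emitted=3
After char 4 ('Y'=24): chars_in_quartet=1 acc=0x18 bytes_emitted=3
After char 5 ('h'=33): chars_in_quartet=2 acc=0x621 bytes_emitted=3
After char 6 ('A'=0): chars_in_quartet=3 acc=0x18840 bytes_emitted=3
After char 7 ('k'=36): chars_in_quartet=4 acc=0x621024 -> emit 62 10 24, reset; bytes_emitted=6
After char 8 ('Q'=16): chars_in_quartet=1 acc=0x10 bytes_emitted=6
After char 9 ('w'=48): chars_in_quartet=2 acc=0x430 bytes_emitted=6
Padding '==': partial quartet acc=0x430 -> emit 43; bytes_emitted=7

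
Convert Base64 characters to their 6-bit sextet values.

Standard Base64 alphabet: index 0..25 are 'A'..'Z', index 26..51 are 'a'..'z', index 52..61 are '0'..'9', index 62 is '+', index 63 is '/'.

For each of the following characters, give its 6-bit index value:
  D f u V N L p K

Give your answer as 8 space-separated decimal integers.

Answer: 3 31 46 21 13 11 41 10

Derivation:
'D': A..Z range, ord('D') − ord('A') = 3
'f': a..z range, 26 + ord('f') − ord('a') = 31
'u': a..z range, 26 + ord('u') − ord('a') = 46
'V': A..Z range, ord('V') − ord('A') = 21
'N': A..Z range, ord('N') − ord('A') = 13
'L': A..Z range, ord('L') − ord('A') = 11
'p': a..z range, 26 + ord('p') − ord('a') = 41
'K': A..Z range, ord('K') − ord('A') = 10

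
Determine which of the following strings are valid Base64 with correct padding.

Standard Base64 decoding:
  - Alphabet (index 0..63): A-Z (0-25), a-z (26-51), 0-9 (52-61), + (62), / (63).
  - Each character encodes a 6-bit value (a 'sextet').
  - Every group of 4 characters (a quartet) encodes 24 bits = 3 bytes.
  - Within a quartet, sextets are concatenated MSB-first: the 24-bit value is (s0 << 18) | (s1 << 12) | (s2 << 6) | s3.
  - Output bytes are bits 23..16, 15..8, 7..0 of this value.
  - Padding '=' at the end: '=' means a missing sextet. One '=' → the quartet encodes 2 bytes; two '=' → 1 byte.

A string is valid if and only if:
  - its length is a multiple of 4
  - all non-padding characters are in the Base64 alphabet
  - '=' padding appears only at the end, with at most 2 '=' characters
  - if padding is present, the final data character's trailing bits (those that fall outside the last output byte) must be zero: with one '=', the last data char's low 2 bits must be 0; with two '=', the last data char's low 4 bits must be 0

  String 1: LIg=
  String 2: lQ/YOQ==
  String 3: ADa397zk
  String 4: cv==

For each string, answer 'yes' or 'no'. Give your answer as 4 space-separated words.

String 1: 'LIg=' → valid
String 2: 'lQ/YOQ==' → valid
String 3: 'ADa397zk' → valid
String 4: 'cv==' → invalid (bad trailing bits)

Answer: yes yes yes no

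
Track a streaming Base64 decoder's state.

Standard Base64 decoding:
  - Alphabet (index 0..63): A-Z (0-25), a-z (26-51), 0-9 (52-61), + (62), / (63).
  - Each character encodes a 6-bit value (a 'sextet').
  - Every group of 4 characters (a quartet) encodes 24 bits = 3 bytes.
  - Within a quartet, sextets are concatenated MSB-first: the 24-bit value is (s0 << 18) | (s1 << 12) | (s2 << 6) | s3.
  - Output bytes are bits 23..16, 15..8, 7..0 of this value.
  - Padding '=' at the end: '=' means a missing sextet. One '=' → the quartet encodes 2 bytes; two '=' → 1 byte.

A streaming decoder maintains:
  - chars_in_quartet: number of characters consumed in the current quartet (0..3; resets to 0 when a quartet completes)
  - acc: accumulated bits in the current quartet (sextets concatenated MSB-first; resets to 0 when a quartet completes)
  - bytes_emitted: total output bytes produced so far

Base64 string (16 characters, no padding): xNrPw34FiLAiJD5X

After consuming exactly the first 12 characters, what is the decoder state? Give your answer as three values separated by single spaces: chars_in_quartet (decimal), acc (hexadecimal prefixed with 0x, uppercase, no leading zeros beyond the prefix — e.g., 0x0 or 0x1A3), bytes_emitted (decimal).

After char 0 ('x'=49): chars_in_quartet=1 acc=0x31 bytes_emitted=0
After char 1 ('N'=13): chars_in_quartet=2 acc=0xC4D bytes_emitted=0
After char 2 ('r'=43): chars_in_quartet=3 acc=0x3136B bytes_emitted=0
After char 3 ('P'=15): chars_in_quartet=4 acc=0xC4DACF -> emit C4 DA CF, reset; bytes_emitted=3
After char 4 ('w'=48): chars_in_quartet=1 acc=0x30 bytes_emitted=3
After char 5 ('3'=55): chars_in_quartet=2 acc=0xC37 bytes_emitted=3
After char 6 ('4'=56): chars_in_quartet=3 acc=0x30DF8 bytes_emitted=3
After char 7 ('F'=5): chars_in_quartet=4 acc=0xC37E05 -> emit C3 7E 05, reset; bytes_emitted=6
After char 8 ('i'=34): chars_in_quartet=1 acc=0x22 bytes_emitted=6
After char 9 ('L'=11): chars_in_quartet=2 acc=0x88B bytes_emitted=6
After char 10 ('A'=0): chars_in_quartet=3 acc=0x222C0 bytes_emitted=6
After char 11 ('i'=34): chars_in_quartet=4 acc=0x88B022 -> emit 88 B0 22, reset; bytes_emitted=9

Answer: 0 0x0 9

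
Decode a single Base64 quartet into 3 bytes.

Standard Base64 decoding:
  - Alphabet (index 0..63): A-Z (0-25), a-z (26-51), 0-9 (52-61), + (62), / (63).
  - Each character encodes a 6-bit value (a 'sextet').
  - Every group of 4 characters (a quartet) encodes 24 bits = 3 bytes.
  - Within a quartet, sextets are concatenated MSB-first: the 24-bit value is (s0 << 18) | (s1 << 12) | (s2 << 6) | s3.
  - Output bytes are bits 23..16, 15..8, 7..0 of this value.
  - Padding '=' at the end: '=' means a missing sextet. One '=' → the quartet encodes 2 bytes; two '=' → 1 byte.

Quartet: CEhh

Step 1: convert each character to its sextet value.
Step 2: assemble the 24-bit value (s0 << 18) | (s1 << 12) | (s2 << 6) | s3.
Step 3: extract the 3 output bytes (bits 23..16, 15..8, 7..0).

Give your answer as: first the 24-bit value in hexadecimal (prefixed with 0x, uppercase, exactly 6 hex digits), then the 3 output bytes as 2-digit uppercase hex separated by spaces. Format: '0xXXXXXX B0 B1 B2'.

Answer: 0x084861 08 48 61

Derivation:
Sextets: C=2, E=4, h=33, h=33
24-bit: (2<<18) | (4<<12) | (33<<6) | 33
      = 0x080000 | 0x004000 | 0x000840 | 0x000021
      = 0x084861
Bytes: (v>>16)&0xFF=08, (v>>8)&0xFF=48, v&0xFF=61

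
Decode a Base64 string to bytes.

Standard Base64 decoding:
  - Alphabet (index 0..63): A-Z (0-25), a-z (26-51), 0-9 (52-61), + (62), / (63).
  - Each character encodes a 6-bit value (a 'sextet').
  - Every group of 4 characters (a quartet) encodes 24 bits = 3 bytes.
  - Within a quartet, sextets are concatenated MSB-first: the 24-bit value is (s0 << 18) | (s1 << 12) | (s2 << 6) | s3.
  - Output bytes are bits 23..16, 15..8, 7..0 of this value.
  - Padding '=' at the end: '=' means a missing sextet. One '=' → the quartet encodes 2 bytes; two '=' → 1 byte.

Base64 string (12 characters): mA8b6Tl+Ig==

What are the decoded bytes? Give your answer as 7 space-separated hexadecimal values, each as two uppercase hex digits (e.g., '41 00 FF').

Answer: 98 0F 1B E9 39 7E 22

Derivation:
After char 0 ('m'=38): chars_in_quartet=1 acc=0x26 bytes_emitted=0
After char 1 ('A'=0): chars_in_quartet=2 acc=0x980 bytes_emitted=0
After char 2 ('8'=60): chars_in_quartet=3 acc=0x2603C bytes_emitted=0
After char 3 ('b'=27): chars_in_quartet=4 acc=0x980F1B -> emit 98 0F 1B, reset; bytes_emitted=3
After char 4 ('6'=58): chars_in_quartet=1 acc=0x3A bytes_emitted=3
After char 5 ('T'=19): chars_in_quartet=2 acc=0xE93 bytes_emitted=3
After char 6 ('l'=37): chars_in_quartet=3 acc=0x3A4E5 bytes_emitted=3
After char 7 ('+'=62): chars_in_quartet=4 acc=0xE9397E -> emit E9 39 7E, reset; bytes_emitted=6
After char 8 ('I'=8): chars_in_quartet=1 acc=0x8 bytes_emitted=6
After char 9 ('g'=32): chars_in_quartet=2 acc=0x220 bytes_emitted=6
Padding '==': partial quartet acc=0x220 -> emit 22; bytes_emitted=7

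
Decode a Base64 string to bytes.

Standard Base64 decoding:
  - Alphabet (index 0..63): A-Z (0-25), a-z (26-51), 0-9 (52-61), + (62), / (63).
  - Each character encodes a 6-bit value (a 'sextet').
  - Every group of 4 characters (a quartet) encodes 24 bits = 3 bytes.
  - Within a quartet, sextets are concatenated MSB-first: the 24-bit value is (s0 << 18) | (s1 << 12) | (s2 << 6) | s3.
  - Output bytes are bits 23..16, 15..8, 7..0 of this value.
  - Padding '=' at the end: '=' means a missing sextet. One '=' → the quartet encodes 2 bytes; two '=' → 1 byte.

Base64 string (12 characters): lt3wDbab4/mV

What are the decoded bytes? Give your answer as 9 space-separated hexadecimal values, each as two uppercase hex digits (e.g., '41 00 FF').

Answer: 96 DD F0 0D B6 9B E3 F9 95

Derivation:
After char 0 ('l'=37): chars_in_quartet=1 acc=0x25 bytes_emitted=0
After char 1 ('t'=45): chars_in_quartet=2 acc=0x96D bytes_emitted=0
After char 2 ('3'=55): chars_in_quartet=3 acc=0x25B77 bytes_emitted=0
After char 3 ('w'=48): chars_in_quartet=4 acc=0x96DDF0 -> emit 96 DD F0, reset; bytes_emitted=3
After char 4 ('D'=3): chars_in_quartet=1 acc=0x3 bytes_emitted=3
After char 5 ('b'=27): chars_in_quartet=2 acc=0xDB bytes_emitted=3
After char 6 ('a'=26): chars_in_quartet=3 acc=0x36DA bytes_emitted=3
After char 7 ('b'=27): chars_in_quartet=4 acc=0xDB69B -> emit 0D B6 9B, reset; bytes_emitted=6
After char 8 ('4'=56): chars_in_quartet=1 acc=0x38 bytes_emitted=6
After char 9 ('/'=63): chars_in_quartet=2 acc=0xE3F bytes_emitted=6
After char 10 ('m'=38): chars_in_quartet=3 acc=0x38FE6 bytes_emitted=6
After char 11 ('V'=21): chars_in_quartet=4 acc=0xE3F995 -> emit E3 F9 95, reset; bytes_emitted=9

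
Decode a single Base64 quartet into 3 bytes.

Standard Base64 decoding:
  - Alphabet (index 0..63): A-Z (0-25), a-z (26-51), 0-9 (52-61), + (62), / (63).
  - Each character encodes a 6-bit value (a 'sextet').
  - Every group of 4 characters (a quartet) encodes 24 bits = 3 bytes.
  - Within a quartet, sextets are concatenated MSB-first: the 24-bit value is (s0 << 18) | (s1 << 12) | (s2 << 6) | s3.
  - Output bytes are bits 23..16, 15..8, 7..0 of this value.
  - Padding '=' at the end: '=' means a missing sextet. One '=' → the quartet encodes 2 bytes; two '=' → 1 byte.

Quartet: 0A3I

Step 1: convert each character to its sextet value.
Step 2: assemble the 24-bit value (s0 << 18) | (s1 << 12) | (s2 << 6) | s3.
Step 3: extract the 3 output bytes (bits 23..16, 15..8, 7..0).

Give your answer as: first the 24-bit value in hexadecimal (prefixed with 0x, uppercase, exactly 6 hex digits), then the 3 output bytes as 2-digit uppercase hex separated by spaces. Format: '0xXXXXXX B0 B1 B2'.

Sextets: 0=52, A=0, 3=55, I=8
24-bit: (52<<18) | (0<<12) | (55<<6) | 8
      = 0xD00000 | 0x000000 | 0x000DC0 | 0x000008
      = 0xD00DC8
Bytes: (v>>16)&0xFF=D0, (v>>8)&0xFF=0D, v&0xFF=C8

Answer: 0xD00DC8 D0 0D C8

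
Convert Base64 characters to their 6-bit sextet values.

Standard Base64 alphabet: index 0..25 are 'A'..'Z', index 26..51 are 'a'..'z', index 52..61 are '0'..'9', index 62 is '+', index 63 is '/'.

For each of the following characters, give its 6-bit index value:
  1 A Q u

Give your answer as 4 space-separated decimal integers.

Answer: 53 0 16 46

Derivation:
'1': 0..9 range, 52 + ord('1') − ord('0') = 53
'A': A..Z range, ord('A') − ord('A') = 0
'Q': A..Z range, ord('Q') − ord('A') = 16
'u': a..z range, 26 + ord('u') − ord('a') = 46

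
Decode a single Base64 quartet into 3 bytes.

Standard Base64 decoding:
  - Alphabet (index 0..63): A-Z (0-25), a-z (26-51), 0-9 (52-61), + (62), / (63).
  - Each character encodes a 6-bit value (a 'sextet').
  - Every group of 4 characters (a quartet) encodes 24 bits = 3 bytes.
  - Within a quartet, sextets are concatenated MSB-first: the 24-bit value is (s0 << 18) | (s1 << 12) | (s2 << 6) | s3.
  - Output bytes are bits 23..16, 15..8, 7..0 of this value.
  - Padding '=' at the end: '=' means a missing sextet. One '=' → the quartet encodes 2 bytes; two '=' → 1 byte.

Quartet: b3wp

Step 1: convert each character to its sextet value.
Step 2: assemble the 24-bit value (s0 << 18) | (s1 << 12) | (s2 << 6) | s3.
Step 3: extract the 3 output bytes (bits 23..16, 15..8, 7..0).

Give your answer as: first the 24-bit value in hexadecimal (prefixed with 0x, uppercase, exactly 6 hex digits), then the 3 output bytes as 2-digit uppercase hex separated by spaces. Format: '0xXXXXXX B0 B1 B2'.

Answer: 0x6F7C29 6F 7C 29

Derivation:
Sextets: b=27, 3=55, w=48, p=41
24-bit: (27<<18) | (55<<12) | (48<<6) | 41
      = 0x6C0000 | 0x037000 | 0x000C00 | 0x000029
      = 0x6F7C29
Bytes: (v>>16)&0xFF=6F, (v>>8)&0xFF=7C, v&0xFF=29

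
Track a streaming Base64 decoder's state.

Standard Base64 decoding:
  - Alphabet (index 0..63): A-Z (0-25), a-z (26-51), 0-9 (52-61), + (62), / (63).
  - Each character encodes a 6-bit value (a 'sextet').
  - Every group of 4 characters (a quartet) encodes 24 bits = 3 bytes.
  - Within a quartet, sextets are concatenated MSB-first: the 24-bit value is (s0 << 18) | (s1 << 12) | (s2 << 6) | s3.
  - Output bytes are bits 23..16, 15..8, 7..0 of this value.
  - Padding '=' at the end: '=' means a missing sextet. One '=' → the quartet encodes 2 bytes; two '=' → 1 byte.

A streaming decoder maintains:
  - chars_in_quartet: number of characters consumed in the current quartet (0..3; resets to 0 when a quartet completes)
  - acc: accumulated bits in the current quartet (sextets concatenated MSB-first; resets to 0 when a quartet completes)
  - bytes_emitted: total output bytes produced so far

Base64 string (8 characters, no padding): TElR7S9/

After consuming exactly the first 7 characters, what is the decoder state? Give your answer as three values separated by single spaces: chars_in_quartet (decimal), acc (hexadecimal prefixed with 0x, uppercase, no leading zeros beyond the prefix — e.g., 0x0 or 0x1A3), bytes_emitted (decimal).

After char 0 ('T'=19): chars_in_quartet=1 acc=0x13 bytes_emitted=0
After char 1 ('E'=4): chars_in_quartet=2 acc=0x4C4 bytes_emitted=0
After char 2 ('l'=37): chars_in_quartet=3 acc=0x13125 bytes_emitted=0
After char 3 ('R'=17): chars_in_quartet=4 acc=0x4C4951 -> emit 4C 49 51, reset; bytes_emitted=3
After char 4 ('7'=59): chars_in_quartet=1 acc=0x3B bytes_emitted=3
After char 5 ('S'=18): chars_in_quartet=2 acc=0xED2 bytes_emitted=3
After char 6 ('9'=61): chars_in_quartet=3 acc=0x3B4BD bytes_emitted=3

Answer: 3 0x3B4BD 3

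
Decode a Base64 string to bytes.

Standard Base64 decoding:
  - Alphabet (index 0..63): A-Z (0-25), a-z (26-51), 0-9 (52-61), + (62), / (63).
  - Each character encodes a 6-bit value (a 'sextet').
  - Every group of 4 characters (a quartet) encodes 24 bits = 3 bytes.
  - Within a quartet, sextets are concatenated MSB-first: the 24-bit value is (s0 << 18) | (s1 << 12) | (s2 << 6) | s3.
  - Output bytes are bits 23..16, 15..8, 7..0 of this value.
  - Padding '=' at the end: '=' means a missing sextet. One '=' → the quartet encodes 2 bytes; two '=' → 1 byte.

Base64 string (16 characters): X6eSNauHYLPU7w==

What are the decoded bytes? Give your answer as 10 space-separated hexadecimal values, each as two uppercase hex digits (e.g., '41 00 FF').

Answer: 5F A7 92 35 AB 87 60 B3 D4 EF

Derivation:
After char 0 ('X'=23): chars_in_quartet=1 acc=0x17 bytes_emitted=0
After char 1 ('6'=58): chars_in_quartet=2 acc=0x5FA bytes_emitted=0
After char 2 ('e'=30): chars_in_quartet=3 acc=0x17E9E bytes_emitted=0
After char 3 ('S'=18): chars_in_quartet=4 acc=0x5FA792 -> emit 5F A7 92, reset; bytes_emitted=3
After char 4 ('N'=13): chars_in_quartet=1 acc=0xD bytes_emitted=3
After char 5 ('a'=26): chars_in_quartet=2 acc=0x35A bytes_emitted=3
After char 6 ('u'=46): chars_in_quartet=3 acc=0xD6AE bytes_emitted=3
After char 7 ('H'=7): chars_in_quartet=4 acc=0x35AB87 -> emit 35 AB 87, reset; bytes_emitted=6
After char 8 ('Y'=24): chars_in_quartet=1 acc=0x18 bytes_emitted=6
After char 9 ('L'=11): chars_in_quartet=2 acc=0x60B bytes_emitted=6
After char 10 ('P'=15): chars_in_quartet=3 acc=0x182CF bytes_emitted=6
After char 11 ('U'=20): chars_in_quartet=4 acc=0x60B3D4 -> emit 60 B3 D4, reset; bytes_emitted=9
After char 12 ('7'=59): chars_in_quartet=1 acc=0x3B bytes_emitted=9
After char 13 ('w'=48): chars_in_quartet=2 acc=0xEF0 bytes_emitted=9
Padding '==': partial quartet acc=0xEF0 -> emit EF; bytes_emitted=10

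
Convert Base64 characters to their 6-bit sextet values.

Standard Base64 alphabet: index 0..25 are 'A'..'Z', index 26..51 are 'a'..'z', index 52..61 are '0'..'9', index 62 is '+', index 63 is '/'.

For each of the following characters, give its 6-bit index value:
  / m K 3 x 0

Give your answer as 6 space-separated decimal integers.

'/': index 63
'm': a..z range, 26 + ord('m') − ord('a') = 38
'K': A..Z range, ord('K') − ord('A') = 10
'3': 0..9 range, 52 + ord('3') − ord('0') = 55
'x': a..z range, 26 + ord('x') − ord('a') = 49
'0': 0..9 range, 52 + ord('0') − ord('0') = 52

Answer: 63 38 10 55 49 52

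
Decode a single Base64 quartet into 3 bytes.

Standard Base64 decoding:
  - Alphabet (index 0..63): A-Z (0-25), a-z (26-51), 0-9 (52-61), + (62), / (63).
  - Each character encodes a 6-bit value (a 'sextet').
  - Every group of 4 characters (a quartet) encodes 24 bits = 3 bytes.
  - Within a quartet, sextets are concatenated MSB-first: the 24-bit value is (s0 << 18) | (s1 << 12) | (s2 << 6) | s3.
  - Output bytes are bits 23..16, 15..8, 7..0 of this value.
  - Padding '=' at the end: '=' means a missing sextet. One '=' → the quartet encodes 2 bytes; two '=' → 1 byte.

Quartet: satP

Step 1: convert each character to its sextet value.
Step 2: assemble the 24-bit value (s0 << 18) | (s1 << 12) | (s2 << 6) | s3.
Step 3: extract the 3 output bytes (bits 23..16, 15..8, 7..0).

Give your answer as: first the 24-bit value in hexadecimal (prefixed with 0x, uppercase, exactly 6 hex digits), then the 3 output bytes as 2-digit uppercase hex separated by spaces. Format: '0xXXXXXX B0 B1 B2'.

Answer: 0xB1AB4F B1 AB 4F

Derivation:
Sextets: s=44, a=26, t=45, P=15
24-bit: (44<<18) | (26<<12) | (45<<6) | 15
      = 0xB00000 | 0x01A000 | 0x000B40 | 0x00000F
      = 0xB1AB4F
Bytes: (v>>16)&0xFF=B1, (v>>8)&0xFF=AB, v&0xFF=4F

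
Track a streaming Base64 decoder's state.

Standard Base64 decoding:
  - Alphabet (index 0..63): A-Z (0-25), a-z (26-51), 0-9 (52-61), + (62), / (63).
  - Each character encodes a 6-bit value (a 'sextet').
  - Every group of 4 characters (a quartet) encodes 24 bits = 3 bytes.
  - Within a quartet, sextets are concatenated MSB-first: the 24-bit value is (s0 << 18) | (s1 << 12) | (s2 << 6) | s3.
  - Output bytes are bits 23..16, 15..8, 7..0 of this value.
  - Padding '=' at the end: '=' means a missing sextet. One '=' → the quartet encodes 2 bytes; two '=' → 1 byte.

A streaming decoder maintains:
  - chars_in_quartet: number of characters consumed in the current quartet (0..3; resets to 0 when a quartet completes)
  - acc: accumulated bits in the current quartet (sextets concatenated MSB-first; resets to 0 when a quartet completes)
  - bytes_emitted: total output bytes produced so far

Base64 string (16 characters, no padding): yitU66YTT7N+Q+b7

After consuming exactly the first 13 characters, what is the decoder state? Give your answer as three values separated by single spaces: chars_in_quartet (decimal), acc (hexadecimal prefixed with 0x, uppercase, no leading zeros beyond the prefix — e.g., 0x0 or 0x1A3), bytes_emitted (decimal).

After char 0 ('y'=50): chars_in_quartet=1 acc=0x32 bytes_emitted=0
After char 1 ('i'=34): chars_in_quartet=2 acc=0xCA2 bytes_emitted=0
After char 2 ('t'=45): chars_in_quartet=3 acc=0x328AD bytes_emitted=0
After char 3 ('U'=20): chars_in_quartet=4 acc=0xCA2B54 -> emit CA 2B 54, reset; bytes_emitted=3
After char 4 ('6'=58): chars_in_quartet=1 acc=0x3A bytes_emitted=3
After char 5 ('6'=58): chars_in_quartet=2 acc=0xEBA bytes_emitted=3
After char 6 ('Y'=24): chars_in_quartet=3 acc=0x3AE98 bytes_emitted=3
After char 7 ('T'=19): chars_in_quartet=4 acc=0xEBA613 -> emit EB A6 13, reset; bytes_emitted=6
After char 8 ('T'=19): chars_in_quartet=1 acc=0x13 bytes_emitted=6
After char 9 ('7'=59): chars_in_quartet=2 acc=0x4FB bytes_emitted=6
After char 10 ('N'=13): chars_in_quartet=3 acc=0x13ECD bytes_emitted=6
After char 11 ('+'=62): chars_in_quartet=4 acc=0x4FB37E -> emit 4F B3 7E, reset; bytes_emitted=9
After char 12 ('Q'=16): chars_in_quartet=1 acc=0x10 bytes_emitted=9

Answer: 1 0x10 9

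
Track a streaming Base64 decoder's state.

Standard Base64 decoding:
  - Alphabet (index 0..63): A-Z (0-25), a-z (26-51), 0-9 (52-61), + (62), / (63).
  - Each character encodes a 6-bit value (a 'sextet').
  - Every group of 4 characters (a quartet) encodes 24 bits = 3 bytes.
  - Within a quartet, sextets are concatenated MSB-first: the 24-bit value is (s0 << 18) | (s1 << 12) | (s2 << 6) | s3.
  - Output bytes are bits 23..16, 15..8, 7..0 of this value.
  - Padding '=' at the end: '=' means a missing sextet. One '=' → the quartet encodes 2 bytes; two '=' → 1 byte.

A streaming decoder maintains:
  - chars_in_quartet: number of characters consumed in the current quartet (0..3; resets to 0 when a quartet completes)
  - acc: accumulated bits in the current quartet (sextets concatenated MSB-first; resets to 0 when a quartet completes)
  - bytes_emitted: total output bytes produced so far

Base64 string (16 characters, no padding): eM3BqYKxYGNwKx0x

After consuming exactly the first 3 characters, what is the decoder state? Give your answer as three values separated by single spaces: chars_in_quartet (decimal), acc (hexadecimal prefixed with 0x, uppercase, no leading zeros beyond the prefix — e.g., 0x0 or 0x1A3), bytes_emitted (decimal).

Answer: 3 0x1E337 0

Derivation:
After char 0 ('e'=30): chars_in_quartet=1 acc=0x1E bytes_emitted=0
After char 1 ('M'=12): chars_in_quartet=2 acc=0x78C bytes_emitted=0
After char 2 ('3'=55): chars_in_quartet=3 acc=0x1E337 bytes_emitted=0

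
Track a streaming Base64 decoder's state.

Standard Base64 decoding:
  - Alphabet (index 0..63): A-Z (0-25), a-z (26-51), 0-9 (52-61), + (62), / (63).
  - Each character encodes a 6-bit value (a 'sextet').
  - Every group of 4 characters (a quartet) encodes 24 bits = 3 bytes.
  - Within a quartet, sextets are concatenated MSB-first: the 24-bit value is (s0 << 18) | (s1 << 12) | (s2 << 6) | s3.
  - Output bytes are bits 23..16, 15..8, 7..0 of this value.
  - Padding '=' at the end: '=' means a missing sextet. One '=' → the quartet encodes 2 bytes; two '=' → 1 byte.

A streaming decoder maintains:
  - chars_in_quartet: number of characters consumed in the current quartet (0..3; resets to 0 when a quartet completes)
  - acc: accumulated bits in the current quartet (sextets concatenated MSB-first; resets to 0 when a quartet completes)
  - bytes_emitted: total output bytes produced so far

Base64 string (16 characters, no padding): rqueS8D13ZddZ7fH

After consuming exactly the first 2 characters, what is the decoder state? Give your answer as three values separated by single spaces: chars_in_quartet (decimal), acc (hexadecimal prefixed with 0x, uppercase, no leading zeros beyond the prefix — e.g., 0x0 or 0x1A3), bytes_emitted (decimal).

After char 0 ('r'=43): chars_in_quartet=1 acc=0x2B bytes_emitted=0
After char 1 ('q'=42): chars_in_quartet=2 acc=0xAEA bytes_emitted=0

Answer: 2 0xAEA 0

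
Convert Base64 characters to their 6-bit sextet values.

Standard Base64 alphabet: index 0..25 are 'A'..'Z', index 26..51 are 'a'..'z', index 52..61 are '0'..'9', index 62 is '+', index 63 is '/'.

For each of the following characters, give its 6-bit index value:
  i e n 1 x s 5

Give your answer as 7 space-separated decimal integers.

Answer: 34 30 39 53 49 44 57

Derivation:
'i': a..z range, 26 + ord('i') − ord('a') = 34
'e': a..z range, 26 + ord('e') − ord('a') = 30
'n': a..z range, 26 + ord('n') − ord('a') = 39
'1': 0..9 range, 52 + ord('1') − ord('0') = 53
'x': a..z range, 26 + ord('x') − ord('a') = 49
's': a..z range, 26 + ord('s') − ord('a') = 44
'5': 0..9 range, 52 + ord('5') − ord('0') = 57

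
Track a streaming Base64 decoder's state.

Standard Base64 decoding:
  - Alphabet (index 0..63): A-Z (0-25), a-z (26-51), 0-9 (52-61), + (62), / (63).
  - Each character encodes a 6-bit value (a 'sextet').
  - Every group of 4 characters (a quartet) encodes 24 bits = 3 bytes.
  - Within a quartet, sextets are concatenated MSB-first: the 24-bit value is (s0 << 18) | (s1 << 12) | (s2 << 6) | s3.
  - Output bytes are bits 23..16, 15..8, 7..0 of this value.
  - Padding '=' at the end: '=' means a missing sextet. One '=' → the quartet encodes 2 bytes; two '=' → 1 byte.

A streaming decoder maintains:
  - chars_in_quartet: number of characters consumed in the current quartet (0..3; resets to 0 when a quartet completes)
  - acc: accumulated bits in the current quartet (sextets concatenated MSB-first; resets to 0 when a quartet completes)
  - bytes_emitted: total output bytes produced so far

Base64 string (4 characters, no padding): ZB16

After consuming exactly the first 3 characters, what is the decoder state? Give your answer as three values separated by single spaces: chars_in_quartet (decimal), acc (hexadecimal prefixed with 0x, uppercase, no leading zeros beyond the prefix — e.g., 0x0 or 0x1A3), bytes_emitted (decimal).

Answer: 3 0x19075 0

Derivation:
After char 0 ('Z'=25): chars_in_quartet=1 acc=0x19 bytes_emitted=0
After char 1 ('B'=1): chars_in_quartet=2 acc=0x641 bytes_emitted=0
After char 2 ('1'=53): chars_in_quartet=3 acc=0x19075 bytes_emitted=0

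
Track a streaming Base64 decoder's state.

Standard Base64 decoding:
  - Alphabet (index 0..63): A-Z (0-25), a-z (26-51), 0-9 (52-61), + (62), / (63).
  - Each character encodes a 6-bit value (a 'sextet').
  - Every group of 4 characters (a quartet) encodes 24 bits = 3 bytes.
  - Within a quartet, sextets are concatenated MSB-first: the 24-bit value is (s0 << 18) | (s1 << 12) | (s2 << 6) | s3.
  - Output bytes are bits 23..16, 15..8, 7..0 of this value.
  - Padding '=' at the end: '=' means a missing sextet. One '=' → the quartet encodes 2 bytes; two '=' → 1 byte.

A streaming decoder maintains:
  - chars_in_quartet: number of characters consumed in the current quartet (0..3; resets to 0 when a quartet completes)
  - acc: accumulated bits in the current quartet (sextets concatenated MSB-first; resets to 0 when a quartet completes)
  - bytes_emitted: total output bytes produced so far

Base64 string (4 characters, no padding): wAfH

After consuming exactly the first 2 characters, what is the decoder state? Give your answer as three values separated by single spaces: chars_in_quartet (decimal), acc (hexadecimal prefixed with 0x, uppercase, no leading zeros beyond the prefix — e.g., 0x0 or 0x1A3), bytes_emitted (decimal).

Answer: 2 0xC00 0

Derivation:
After char 0 ('w'=48): chars_in_quartet=1 acc=0x30 bytes_emitted=0
After char 1 ('A'=0): chars_in_quartet=2 acc=0xC00 bytes_emitted=0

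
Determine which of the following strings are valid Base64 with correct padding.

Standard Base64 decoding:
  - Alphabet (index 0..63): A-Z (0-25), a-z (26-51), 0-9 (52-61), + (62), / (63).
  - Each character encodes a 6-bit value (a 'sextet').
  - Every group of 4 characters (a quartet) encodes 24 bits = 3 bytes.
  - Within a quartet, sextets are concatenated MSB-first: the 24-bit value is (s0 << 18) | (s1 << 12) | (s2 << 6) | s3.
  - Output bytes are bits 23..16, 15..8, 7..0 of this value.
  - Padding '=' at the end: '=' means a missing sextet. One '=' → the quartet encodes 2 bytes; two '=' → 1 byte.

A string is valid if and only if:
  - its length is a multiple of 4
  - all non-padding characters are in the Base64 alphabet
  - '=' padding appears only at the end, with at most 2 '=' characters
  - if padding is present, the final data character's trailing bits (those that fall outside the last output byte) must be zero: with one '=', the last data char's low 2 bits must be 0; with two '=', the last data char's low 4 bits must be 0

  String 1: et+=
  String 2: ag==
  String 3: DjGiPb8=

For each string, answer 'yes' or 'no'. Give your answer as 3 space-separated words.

Answer: no yes yes

Derivation:
String 1: 'et+=' → invalid (bad trailing bits)
String 2: 'ag==' → valid
String 3: 'DjGiPb8=' → valid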